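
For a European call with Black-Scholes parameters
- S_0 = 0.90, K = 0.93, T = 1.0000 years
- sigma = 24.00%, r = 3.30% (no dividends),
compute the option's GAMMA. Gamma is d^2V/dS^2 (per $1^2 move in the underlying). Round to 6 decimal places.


Answer: Gamma = 1.833511

Derivation:
d1 = 0.1208757382; d2 = -0.1191242618
phi(d1) = 0.3960384386; exp(-qT) = 1.0000000000; exp(-rT) = 0.9675385596
Gamma = exp(-qT) * phi(d1) / (S * sigma * sqrt(T)) = 1.0000000000 * 0.3960384386 / (0.9000 * 0.2400 * 1.0000000000) = 1.833511


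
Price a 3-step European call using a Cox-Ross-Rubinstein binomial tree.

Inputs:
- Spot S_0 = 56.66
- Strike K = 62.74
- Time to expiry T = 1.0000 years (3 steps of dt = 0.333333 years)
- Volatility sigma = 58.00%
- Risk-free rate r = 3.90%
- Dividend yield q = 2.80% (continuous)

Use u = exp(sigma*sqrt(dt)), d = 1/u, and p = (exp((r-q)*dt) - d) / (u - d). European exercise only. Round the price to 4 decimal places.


Answer: Price = V(0,0) = 11.5632

Derivation:
dt = T/N = 0.333333
u = exp(sigma*sqrt(dt)) = 1.397749; d = 1/u = 0.715436
p = (exp((r-q)*dt) - d) / (u - d) = 0.422442
Discount per step: exp(-r*dt) = 0.987084
Stock lattice S(k, i) with i counting down-moves:
  k=0: S(0,0) = 56.6600
  k=1: S(1,0) = 79.1965; S(1,1) = 40.5366
  k=2: S(2,0) = 110.6968; S(2,1) = 56.6600; S(2,2) = 29.0013
  k=3: S(3,0) = 154.7263; S(3,1) = 79.1965; S(3,2) = 40.5366; S(3,3) = 20.7486
Terminal payoffs V(N, i) = max(S_T - K, 0):
  V(3,0) = 91.986333; V(3,1) = 16.456464; V(3,2) = 0.000000; V(3,3) = 0.000000
Backward induction: V(k, i) = exp(-r*dt) * [p * V(k+1, i) + (1-p) * V(k+1, i+1)].
  V(2,0) = exp(-r*dt) * [p*91.986333 + (1-p)*16.456464] = 47.738764
  V(2,1) = exp(-r*dt) * [p*16.456464 + (1-p)*0.000000] = 6.862105
  V(2,2) = exp(-r*dt) * [p*0.000000 + (1-p)*0.000000] = 0.000000
  V(1,0) = exp(-r*dt) * [p*47.738764 + (1-p)*6.862105] = 23.818443
  V(1,1) = exp(-r*dt) * [p*6.862105 + (1-p)*0.000000] = 2.861397
  V(0,0) = exp(-r*dt) * [p*23.818443 + (1-p)*2.861397] = 11.563221


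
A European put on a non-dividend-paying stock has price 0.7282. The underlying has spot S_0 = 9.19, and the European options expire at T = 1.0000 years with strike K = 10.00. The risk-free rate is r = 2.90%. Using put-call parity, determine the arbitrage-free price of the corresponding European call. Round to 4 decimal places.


Answer: Call price = 0.2040

Derivation:
Put-call parity: C - P = S_0 * exp(-qT) - K * exp(-rT).
S_0 * exp(-qT) = 9.1900 * 1.00000000 = 9.19000000
K * exp(-rT) = 10.0000 * 0.97141646 = 9.71416464
C = P + S*exp(-qT) - K*exp(-rT)
C = 0.7282 + 9.19000000 - 9.71416464 = 0.2040


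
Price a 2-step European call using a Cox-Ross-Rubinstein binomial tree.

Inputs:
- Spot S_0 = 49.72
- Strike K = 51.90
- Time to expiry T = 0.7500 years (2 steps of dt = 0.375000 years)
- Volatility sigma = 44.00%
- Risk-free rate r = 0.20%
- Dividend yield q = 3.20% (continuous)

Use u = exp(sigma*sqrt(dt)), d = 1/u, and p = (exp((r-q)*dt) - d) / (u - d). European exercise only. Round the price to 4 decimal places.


dt = T/N = 0.375000
u = exp(sigma*sqrt(dt)) = 1.309236; d = 1/u = 0.763804
p = (exp((r-q)*dt) - d) / (u - d) = 0.412533
Discount per step: exp(-r*dt) = 0.999250
Stock lattice S(k, i) with i counting down-moves:
  k=0: S(0,0) = 49.7200
  k=1: S(1,0) = 65.0952; S(1,1) = 37.9763
  k=2: S(2,0) = 85.2250; S(2,1) = 49.7200; S(2,2) = 29.0065
Terminal payoffs V(N, i) = max(S_T - K, 0):
  V(2,0) = 33.325016; V(2,1) = 0.000000; V(2,2) = 0.000000
Backward induction: V(k, i) = exp(-r*dt) * [p * V(k+1, i) + (1-p) * V(k+1, i+1)].
  V(1,0) = exp(-r*dt) * [p*33.325016 + (1-p)*0.000000] = 13.737374
  V(1,1) = exp(-r*dt) * [p*0.000000 + (1-p)*0.000000] = 0.000000
  V(0,0) = exp(-r*dt) * [p*13.737374 + (1-p)*0.000000] = 5.662876

Answer: Price = V(0,0) = 5.6629


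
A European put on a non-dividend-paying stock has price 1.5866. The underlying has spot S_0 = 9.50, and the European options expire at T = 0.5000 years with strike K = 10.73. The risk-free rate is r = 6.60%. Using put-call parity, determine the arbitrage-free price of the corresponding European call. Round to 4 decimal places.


Answer: Call price = 0.7049

Derivation:
Put-call parity: C - P = S_0 * exp(-qT) - K * exp(-rT).
S_0 * exp(-qT) = 9.5000 * 1.00000000 = 9.50000000
K * exp(-rT) = 10.7300 * 0.96753856 = 10.38168874
C = P + S*exp(-qT) - K*exp(-rT)
C = 1.5866 + 9.50000000 - 10.38168874 = 0.7049


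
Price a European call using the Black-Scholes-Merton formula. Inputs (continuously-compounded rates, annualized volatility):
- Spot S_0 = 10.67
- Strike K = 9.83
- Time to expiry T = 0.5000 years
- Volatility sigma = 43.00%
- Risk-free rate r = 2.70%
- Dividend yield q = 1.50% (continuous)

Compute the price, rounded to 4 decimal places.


Answer: Price = 1.7224

Derivation:
d1 = (ln(S/K) + (r - q + 0.5*sigma^2) * T) / (sigma * sqrt(T)) = 0.44143897
d2 = d1 - sigma * sqrt(T) = 0.13738306
exp(-rT) = 0.98659072; exp(-qT) = 0.99252805
C = S_0 * exp(-qT) * N(d1) - K * exp(-rT) * N(d2)
N(d1) = 0.67055238; N(d2) = 0.55463599
C = 10.6700 * 0.99252805 * 0.67055238 - 9.8300 * 0.98659072 * 0.55463599 = 1.7224


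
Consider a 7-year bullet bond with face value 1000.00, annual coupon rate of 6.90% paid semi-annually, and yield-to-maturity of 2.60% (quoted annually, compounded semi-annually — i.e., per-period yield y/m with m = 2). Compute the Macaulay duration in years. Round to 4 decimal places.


Answer: Macaulay duration = 5.8436 years

Derivation:
Coupon per period c = face * coupon_rate / m = 34.500000
Periods per year m = 2; per-period yield y/m = 0.013000
Number of cashflows N = 14
Cashflows (t years, CF_t, discount factor 1/(1+y/m)^(m*t), PV):
  t = 0.5000: CF_t = 34.500000, DF = 0.987167, PV = 34.057256
  t = 1.0000: CF_t = 34.500000, DF = 0.974498, PV = 33.620193
  t = 1.5000: CF_t = 34.500000, DF = 0.961992, PV = 33.188740
  t = 2.0000: CF_t = 34.500000, DF = 0.949647, PV = 32.762823
  t = 2.5000: CF_t = 34.500000, DF = 0.937460, PV = 32.342372
  t = 3.0000: CF_t = 34.500000, DF = 0.925429, PV = 31.927317
  t = 3.5000: CF_t = 34.500000, DF = 0.913553, PV = 31.517588
  t = 4.0000: CF_t = 34.500000, DF = 0.901829, PV = 31.113118
  t = 4.5000: CF_t = 34.500000, DF = 0.890256, PV = 30.713838
  t = 5.0000: CF_t = 34.500000, DF = 0.878831, PV = 30.319682
  t = 5.5000: CF_t = 34.500000, DF = 0.867553, PV = 29.930584
  t = 6.0000: CF_t = 34.500000, DF = 0.856420, PV = 29.546480
  t = 6.5000: CF_t = 34.500000, DF = 0.845429, PV = 29.167305
  t = 7.0000: CF_t = 1034.500000, DF = 0.834580, PV = 863.372596
Price P = sum_t PV_t = 1273.579892
Macaulay numerator sum_t t * PV_t:
  t * PV_t at t = 0.5000: 17.028628
  t * PV_t at t = 1.0000: 33.620193
  t * PV_t at t = 1.5000: 49.783109
  t * PV_t at t = 2.0000: 65.525646
  t * PV_t at t = 2.5000: 80.855930
  t * PV_t at t = 3.0000: 95.781951
  t * PV_t at t = 3.5000: 110.311559
  t * PV_t at t = 4.0000: 124.452471
  t * PV_t at t = 4.5000: 138.212270
  t * PV_t at t = 5.0000: 151.598410
  t * PV_t at t = 5.5000: 164.618214
  t * PV_t at t = 6.0000: 177.278881
  t * PV_t at t = 6.5000: 189.587484
  t * PV_t at t = 7.0000: 6043.608175
Macaulay duration D = (sum_t t * PV_t) / P = 7442.262920 / 1273.579892 = 5.843578


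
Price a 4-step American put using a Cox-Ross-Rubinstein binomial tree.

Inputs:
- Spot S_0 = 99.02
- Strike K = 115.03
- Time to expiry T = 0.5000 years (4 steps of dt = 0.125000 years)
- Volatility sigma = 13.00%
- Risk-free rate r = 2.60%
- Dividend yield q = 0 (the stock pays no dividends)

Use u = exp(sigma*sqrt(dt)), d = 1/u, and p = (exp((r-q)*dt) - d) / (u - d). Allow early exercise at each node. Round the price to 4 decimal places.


dt = T/N = 0.125000
u = exp(sigma*sqrt(dt)) = 1.047035; d = 1/u = 0.955078
p = (exp((r-q)*dt) - d) / (u - d) = 0.523912
Discount per step: exp(-r*dt) = 0.996755
Stock lattice S(k, i) with i counting down-moves:
  k=0: S(0,0) = 99.0200
  k=1: S(1,0) = 103.6774; S(1,1) = 94.5719
  k=2: S(2,0) = 108.5538; S(2,1) = 99.0200; S(2,2) = 90.3235
  k=3: S(3,0) = 113.6596; S(3,1) = 103.6774; S(3,2) = 94.5719; S(3,3) = 86.2660
  k=4: S(4,0) = 119.0055; S(4,1) = 108.5538; S(4,2) = 99.0200; S(4,3) = 90.3235; S(4,4) = 82.3908
Terminal payoffs V(N, i) = max(K - S_T, 0):
  V(4,0) = 0.000000; V(4,1) = 6.476219; V(4,2) = 16.010000; V(4,3) = 24.706473; V(4,4) = 32.639175
Backward induction: V(k, i) = exp(-r*dt) * [p * V(k+1, i) + (1-p) * V(k+1, i+1)]; then take max(V_cont, immediate exercise) for American.
  V(3,0) = exp(-r*dt) * [p*0.000000 + (1-p)*6.476219] = 3.073246; exercise = 1.370439; V(3,0) = max -> 3.073246
  V(3,1) = exp(-r*dt) * [p*6.476219 + (1-p)*16.010000] = 10.979397; exercise = 11.352638; V(3,1) = max -> 11.352638
  V(3,2) = exp(-r*dt) * [p*16.010000 + (1-p)*24.706473] = 20.084905; exercise = 20.458146; V(3,2) = max -> 20.458146
  V(3,3) = exp(-r*dt) * [p*24.706473 + (1-p)*32.639175] = 28.390718; exercise = 28.763958; V(3,3) = max -> 28.763958
  V(2,0) = exp(-r*dt) * [p*3.073246 + (1-p)*11.352638] = 6.992204; exercise = 6.476219; V(2,0) = max -> 6.992204
  V(2,1) = exp(-r*dt) * [p*11.352638 + (1-p)*20.458146] = 15.636759; exercise = 16.010000; V(2,1) = max -> 16.010000
  V(2,2) = exp(-r*dt) * [p*20.458146 + (1-p)*28.763958] = 24.333232; exercise = 24.706473; V(2,2) = max -> 24.706473
  V(1,0) = exp(-r*dt) * [p*6.992204 + (1-p)*16.010000] = 11.248851; exercise = 11.352638; V(1,0) = max -> 11.352638
  V(1,1) = exp(-r*dt) * [p*16.010000 + (1-p)*24.706473] = 20.084905; exercise = 20.458146; V(1,1) = max -> 20.458146
  V(0,0) = exp(-r*dt) * [p*11.352638 + (1-p)*20.458146] = 15.636759; exercise = 16.010000; V(0,0) = max -> 16.010000

Answer: Price = V(0,0) = 16.0100


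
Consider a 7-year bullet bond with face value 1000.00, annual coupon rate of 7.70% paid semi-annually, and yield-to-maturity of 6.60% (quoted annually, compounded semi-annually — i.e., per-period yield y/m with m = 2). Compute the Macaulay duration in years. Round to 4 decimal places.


Answer: Macaulay duration = 5.5889 years

Derivation:
Coupon per period c = face * coupon_rate / m = 38.500000
Periods per year m = 2; per-period yield y/m = 0.033000
Number of cashflows N = 14
Cashflows (t years, CF_t, discount factor 1/(1+y/m)^(m*t), PV):
  t = 0.5000: CF_t = 38.500000, DF = 0.968054, PV = 37.270087
  t = 1.0000: CF_t = 38.500000, DF = 0.937129, PV = 36.079465
  t = 1.5000: CF_t = 38.500000, DF = 0.907192, PV = 34.926878
  t = 2.0000: CF_t = 38.500000, DF = 0.878211, PV = 33.811111
  t = 2.5000: CF_t = 38.500000, DF = 0.850156, PV = 32.730989
  t = 3.0000: CF_t = 38.500000, DF = 0.822997, PV = 31.685371
  t = 3.5000: CF_t = 38.500000, DF = 0.796705, PV = 30.673157
  t = 4.0000: CF_t = 38.500000, DF = 0.771254, PV = 29.693279
  t = 4.5000: CF_t = 38.500000, DF = 0.746616, PV = 28.744704
  t = 5.0000: CF_t = 38.500000, DF = 0.722764, PV = 27.826431
  t = 5.5000: CF_t = 38.500000, DF = 0.699675, PV = 26.937494
  t = 6.0000: CF_t = 38.500000, DF = 0.677323, PV = 26.076955
  t = 6.5000: CF_t = 38.500000, DF = 0.655686, PV = 25.243906
  t = 7.0000: CF_t = 1038.500000, DF = 0.634739, PV = 659.176930
Price P = sum_t PV_t = 1060.876757
Macaulay numerator sum_t t * PV_t:
  t * PV_t at t = 0.5000: 18.635044
  t * PV_t at t = 1.0000: 36.079465
  t * PV_t at t = 1.5000: 52.390317
  t * PV_t at t = 2.0000: 67.622222
  t * PV_t at t = 2.5000: 81.827471
  t * PV_t at t = 3.0000: 95.056114
  t * PV_t at t = 3.5000: 107.356050
  t * PV_t at t = 4.0000: 118.773116
  t * PV_t at t = 4.5000: 129.351167
  t * PV_t at t = 5.0000: 139.132157
  t * PV_t at t = 5.5000: 148.156218
  t * PV_t at t = 6.0000: 156.461728
  t * PV_t at t = 6.5000: 164.085387
  t * PV_t at t = 7.0000: 4614.238512
Macaulay duration D = (sum_t t * PV_t) / P = 5929.164966 / 1060.876757 = 5.588929


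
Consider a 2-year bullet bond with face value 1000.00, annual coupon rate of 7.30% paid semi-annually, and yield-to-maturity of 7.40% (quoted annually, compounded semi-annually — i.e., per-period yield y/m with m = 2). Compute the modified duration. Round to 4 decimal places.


Coupon per period c = face * coupon_rate / m = 36.500000
Periods per year m = 2; per-period yield y/m = 0.037000
Number of cashflows N = 4
Cashflows (t years, CF_t, discount factor 1/(1+y/m)^(m*t), PV):
  t = 0.5000: CF_t = 36.500000, DF = 0.964320, PV = 35.197686
  t = 1.0000: CF_t = 36.500000, DF = 0.929913, PV = 33.941838
  t = 1.5000: CF_t = 36.500000, DF = 0.896734, PV = 32.730798
  t = 2.0000: CF_t = 1036.500000, DF = 0.864739, PV = 896.301825
Price P = sum_t PV_t = 998.172147
First compute Macaulay numerator sum_t t * PV_t:
  t * PV_t at t = 0.5000: 17.598843
  t * PV_t at t = 1.0000: 33.941838
  t * PV_t at t = 1.5000: 49.096197
  t * PV_t at t = 2.0000: 1792.603651
Macaulay duration D = 1893.240528 / 998.172147 = 1.896707
Modified duration = D / (1 + y/m) = 1.896707 / (1 + 0.037000) = 1.829033

Answer: Modified duration = 1.8290


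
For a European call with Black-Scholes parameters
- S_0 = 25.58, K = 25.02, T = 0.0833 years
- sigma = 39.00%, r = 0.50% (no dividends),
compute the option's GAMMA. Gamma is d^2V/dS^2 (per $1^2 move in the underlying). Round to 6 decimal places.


Answer: Gamma = 0.134067

Derivation:
d1 = 0.2566325073; d2 = 0.1440717237
phi(d1) = 0.3860190127; exp(-qT) = 1.0000000000; exp(-rT) = 0.9995835867
Gamma = exp(-qT) * phi(d1) / (S * sigma * sqrt(T)) = 1.0000000000 * 0.3860190127 / (25.5800 * 0.3900 * 0.2886173938) = 0.134067


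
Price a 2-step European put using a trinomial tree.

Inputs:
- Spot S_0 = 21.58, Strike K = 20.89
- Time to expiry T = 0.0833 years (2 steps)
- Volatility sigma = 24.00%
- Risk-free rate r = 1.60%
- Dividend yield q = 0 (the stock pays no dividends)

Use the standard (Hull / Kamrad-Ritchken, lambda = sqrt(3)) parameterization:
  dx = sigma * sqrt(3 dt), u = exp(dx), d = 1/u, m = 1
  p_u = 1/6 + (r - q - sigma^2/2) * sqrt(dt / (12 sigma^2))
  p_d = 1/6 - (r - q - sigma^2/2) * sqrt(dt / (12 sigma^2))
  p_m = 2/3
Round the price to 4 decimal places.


dt = T/N = 0.041650; dx = sigma*sqrt(3*dt) = 0.084836
u = exp(dx) = 1.088538; d = 1/u = 0.918663
p_u = 0.163525, p_m = 0.666667, p_d = 0.169809
Discount per step: exp(-r*dt) = 0.999334
Stock lattice S(k, j) with j the centered position index:
  k=0: S(0,+0) = 21.5800
  k=1: S(1,-1) = 19.8247; S(1,+0) = 21.5800; S(1,+1) = 23.4907
  k=2: S(2,-2) = 18.2123; S(2,-1) = 19.8247; S(2,+0) = 21.5800; S(2,+1) = 23.4907; S(2,+2) = 25.5705
Terminal payoffs V(N, j) = max(K - S_T, 0):
  V(2,-2) = 2.677735; V(2,-1) = 1.065251; V(2,+0) = 0.000000; V(2,+1) = 0.000000; V(2,+2) = 0.000000
Backward induction: V(k, j) = exp(-r*dt) * [p_u * V(k+1, j+1) + p_m * V(k+1, j) + p_d * V(k+1, j-1)]
  V(1,-1) = exp(-r*dt) * [p_u*0.000000 + p_m*1.065251 + p_d*2.677735] = 1.164094
  V(1,+0) = exp(-r*dt) * [p_u*0.000000 + p_m*0.000000 + p_d*1.065251] = 0.180768
  V(1,+1) = exp(-r*dt) * [p_u*0.000000 + p_m*0.000000 + p_d*0.000000] = 0.000000
  V(0,+0) = exp(-r*dt) * [p_u*0.000000 + p_m*0.180768 + p_d*1.164094] = 0.317974

Answer: Price = V(0,0) = 0.3180


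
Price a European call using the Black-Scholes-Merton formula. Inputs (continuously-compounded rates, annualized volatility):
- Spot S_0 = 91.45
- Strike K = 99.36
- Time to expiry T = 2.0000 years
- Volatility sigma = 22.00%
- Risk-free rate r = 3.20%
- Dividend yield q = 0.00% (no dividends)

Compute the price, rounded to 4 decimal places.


d1 = (ln(S/K) + (r - q + 0.5*sigma^2) * T) / (sigma * sqrt(T)) = 0.09463260
d2 = d1 - sigma * sqrt(T) = -0.21649438
exp(-rT) = 0.93800500; exp(-qT) = 1.00000000
C = S_0 * exp(-qT) * N(d1) - K * exp(-rT) * N(d2)
N(d1) = 0.53769667; N(d2) = 0.41430120
C = 91.4500 * 1.00000000 * 0.53769667 - 99.3600 * 0.93800500 * 0.41430120 = 10.5594

Answer: Price = 10.5594


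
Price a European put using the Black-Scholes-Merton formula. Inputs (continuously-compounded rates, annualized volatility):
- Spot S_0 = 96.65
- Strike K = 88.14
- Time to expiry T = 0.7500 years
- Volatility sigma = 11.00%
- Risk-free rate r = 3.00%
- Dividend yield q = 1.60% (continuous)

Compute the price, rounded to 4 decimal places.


Answer: Price = 0.6191

Derivation:
d1 = (ln(S/K) + (r - q + 0.5*sigma^2) * T) / (sigma * sqrt(T)) = 1.12538423
d2 = d1 - sigma * sqrt(T) = 1.03012143
exp(-rT) = 0.97775124; exp(-qT) = 0.98807171
P = K * exp(-rT) * N(-d2) - S_0 * exp(-qT) * N(-d1)
N(-d1) = 0.13021313; N(-d2) = 0.15147650
P = 88.1400 * 0.97775124 * 0.15147650 - 96.6500 * 0.98807171 * 0.13021313 = 0.6191


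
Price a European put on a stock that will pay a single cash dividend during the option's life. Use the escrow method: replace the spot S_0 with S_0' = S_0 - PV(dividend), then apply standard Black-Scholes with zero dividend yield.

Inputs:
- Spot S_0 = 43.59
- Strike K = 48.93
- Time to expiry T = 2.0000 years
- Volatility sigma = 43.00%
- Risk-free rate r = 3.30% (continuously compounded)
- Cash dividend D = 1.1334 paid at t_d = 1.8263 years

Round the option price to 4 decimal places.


PV(D) = D * exp(-r * t_d) = 1.1334 * 0.94151227 = 1.06711001
S_0' = S_0 - PV(D) = 43.5900 - 1.06711001 = 42.52288999
d1 = (ln(S_0'/K) + (r + sigma^2/2)*T) / (sigma*sqrt(T)) = 0.18179520
d2 = d1 - sigma*sqrt(T) = -0.42631663
exp(-rT) = 0.93613086
N(-d1) = 0.42787172; N(-d2) = 0.66506143
P = K * exp(-rT) * N(-d2) - S_0' * N(-d1) = 48.9300 * 0.93613086 * 0.66506143 - 42.52288999 * 0.42787172 = 12.2687

Answer: Price = 12.2687


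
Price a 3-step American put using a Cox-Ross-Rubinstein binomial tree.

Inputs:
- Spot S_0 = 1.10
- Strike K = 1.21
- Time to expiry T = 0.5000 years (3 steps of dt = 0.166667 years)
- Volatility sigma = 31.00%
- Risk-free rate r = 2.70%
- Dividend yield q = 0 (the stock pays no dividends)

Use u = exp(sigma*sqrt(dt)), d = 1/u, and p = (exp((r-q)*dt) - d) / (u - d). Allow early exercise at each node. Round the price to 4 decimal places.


dt = T/N = 0.166667
u = exp(sigma*sqrt(dt)) = 1.134914; d = 1/u = 0.881124
p = (exp((r-q)*dt) - d) / (u - d) = 0.486174
Discount per step: exp(-r*dt) = 0.995510
Stock lattice S(k, i) with i counting down-moves:
  k=0: S(0,0) = 1.1000
  k=1: S(1,0) = 1.2484; S(1,1) = 0.9692
  k=2: S(2,0) = 1.4168; S(2,1) = 1.1000; S(2,2) = 0.8540
  k=3: S(3,0) = 1.6080; S(3,1) = 1.2484; S(3,2) = 0.9692; S(3,3) = 0.7525
Terminal payoffs V(N, i) = max(K - S_T, 0):
  V(3,0) = 0.000000; V(3,1) = 0.000000; V(3,2) = 0.240764; V(3,3) = 0.457505
Backward induction: V(k, i) = exp(-r*dt) * [p * V(k+1, i) + (1-p) * V(k+1, i+1)]; then take max(V_cont, immediate exercise) for American.
  V(2,0) = exp(-r*dt) * [p*0.000000 + (1-p)*0.000000] = 0.000000; exercise = 0.000000; V(2,0) = max -> 0.000000
  V(2,1) = exp(-r*dt) * [p*0.000000 + (1-p)*0.240764] = 0.123155; exercise = 0.110000; V(2,1) = max -> 0.123155
  V(2,2) = exp(-r*dt) * [p*0.240764 + (1-p)*0.457505] = 0.350550; exercise = 0.355983; V(2,2) = max -> 0.355983
  V(1,0) = exp(-r*dt) * [p*0.000000 + (1-p)*0.123155] = 0.062996; exercise = 0.000000; V(1,0) = max -> 0.062996
  V(1,1) = exp(-r*dt) * [p*0.123155 + (1-p)*0.355983] = 0.241698; exercise = 0.240764; V(1,1) = max -> 0.241698
  V(0,0) = exp(-r*dt) * [p*0.062996 + (1-p)*0.241698] = 0.154123; exercise = 0.110000; V(0,0) = max -> 0.154123

Answer: Price = V(0,0) = 0.1541


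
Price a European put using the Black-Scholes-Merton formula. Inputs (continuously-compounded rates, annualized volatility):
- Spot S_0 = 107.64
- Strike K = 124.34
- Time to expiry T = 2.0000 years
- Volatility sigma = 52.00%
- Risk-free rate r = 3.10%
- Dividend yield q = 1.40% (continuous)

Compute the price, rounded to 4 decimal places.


d1 = (ln(S/K) + (r - q + 0.5*sigma^2) * T) / (sigma * sqrt(T)) = 0.21780599
d2 = d1 - sigma * sqrt(T) = -0.51758506
exp(-rT) = 0.93988289; exp(-qT) = 0.97238837
P = K * exp(-rT) * N(-d2) - S_0 * exp(-qT) * N(-d1)
N(-d1) = 0.41379014; N(-d2) = 0.69762610
P = 124.3400 * 0.93988289 * 0.69762610 - 107.6400 * 0.97238837 * 0.41379014 = 38.2176

Answer: Price = 38.2176


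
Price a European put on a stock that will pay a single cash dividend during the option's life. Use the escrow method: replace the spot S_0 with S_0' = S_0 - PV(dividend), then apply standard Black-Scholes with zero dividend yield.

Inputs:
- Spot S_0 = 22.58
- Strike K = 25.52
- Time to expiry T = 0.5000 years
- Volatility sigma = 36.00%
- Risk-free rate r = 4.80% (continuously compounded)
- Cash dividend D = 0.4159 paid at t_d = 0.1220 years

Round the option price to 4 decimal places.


Answer: Price = 4.0037

Derivation:
PV(D) = D * exp(-r * t_d) = 0.4159 * 0.99416111 = 0.41347161
S_0' = S_0 - PV(D) = 22.5800 - 0.41347161 = 22.16652839
d1 = (ln(S_0'/K) + (r + sigma^2/2)*T) / (sigma*sqrt(T)) = -0.33186500
d2 = d1 - sigma*sqrt(T) = -0.58642344
exp(-rT) = 0.97628571
N(-d1) = 0.63000440; N(-d2) = 0.72120450
P = K * exp(-rT) * N(-d2) - S_0' * N(-d1) = 25.5200 * 0.97628571 * 0.72120450 - 22.16652839 * 0.63000440 = 4.0037


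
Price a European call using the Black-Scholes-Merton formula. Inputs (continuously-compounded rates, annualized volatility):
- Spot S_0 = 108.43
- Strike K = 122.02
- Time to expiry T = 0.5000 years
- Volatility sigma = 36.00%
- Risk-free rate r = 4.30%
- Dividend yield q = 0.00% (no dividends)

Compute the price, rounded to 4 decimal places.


Answer: Price = 6.8568

Derivation:
d1 = (ln(S/K) + (r - q + 0.5*sigma^2) * T) / (sigma * sqrt(T)) = -0.25212349
d2 = d1 - sigma * sqrt(T) = -0.50668193
exp(-rT) = 0.97872948; exp(-qT) = 1.00000000
C = S_0 * exp(-qT) * N(d1) - K * exp(-rT) * N(d2)
N(d1) = 0.40047281; N(d2) = 0.30618901
C = 108.4300 * 1.00000000 * 0.40047281 - 122.0200 * 0.97872948 * 0.30618901 = 6.8568


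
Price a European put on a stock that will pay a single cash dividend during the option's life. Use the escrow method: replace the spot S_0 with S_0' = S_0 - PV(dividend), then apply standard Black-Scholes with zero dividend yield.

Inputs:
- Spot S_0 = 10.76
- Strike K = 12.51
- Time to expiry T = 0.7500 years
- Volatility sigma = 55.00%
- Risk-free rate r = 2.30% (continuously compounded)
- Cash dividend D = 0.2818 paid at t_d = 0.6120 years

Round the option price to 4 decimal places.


PV(D) = D * exp(-r * t_d) = 0.2818 * 0.98602260 = 0.27786117
S_0' = S_0 - PV(D) = 10.7600 - 0.27786117 = 10.48213883
d1 = (ln(S_0'/K) + (r + sigma^2/2)*T) / (sigma*sqrt(T)) = -0.09692783
d2 = d1 - sigma*sqrt(T) = -0.57324180
exp(-rT) = 0.98289793
N(-d1) = 0.53860815; N(-d2) = 0.71675951
P = K * exp(-rT) * N(-d2) - S_0' * N(-d1) = 12.5100 * 0.98289793 * 0.71675951 - 10.48213883 * 0.53860815 = 3.1675

Answer: Price = 3.1675


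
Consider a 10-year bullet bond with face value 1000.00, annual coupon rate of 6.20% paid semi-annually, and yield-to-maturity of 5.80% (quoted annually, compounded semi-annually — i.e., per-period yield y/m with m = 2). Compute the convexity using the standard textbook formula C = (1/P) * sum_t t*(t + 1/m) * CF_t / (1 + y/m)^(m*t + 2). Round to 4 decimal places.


Answer: Convexity = 68.6010

Derivation:
Coupon per period c = face * coupon_rate / m = 31.000000
Periods per year m = 2; per-period yield y/m = 0.029000
Number of cashflows N = 20
Cashflows (t years, CF_t, discount factor 1/(1+y/m)^(m*t), PV):
  t = 0.5000: CF_t = 31.000000, DF = 0.971817, PV = 30.126336
  t = 1.0000: CF_t = 31.000000, DF = 0.944429, PV = 29.277295
  t = 1.5000: CF_t = 31.000000, DF = 0.917812, PV = 28.452181
  t = 2.0000: CF_t = 31.000000, DF = 0.891946, PV = 27.650322
  t = 2.5000: CF_t = 31.000000, DF = 0.866808, PV = 26.871061
  t = 3.0000: CF_t = 31.000000, DF = 0.842379, PV = 26.113762
  t = 3.5000: CF_t = 31.000000, DF = 0.818639, PV = 25.377806
  t = 4.0000: CF_t = 31.000000, DF = 0.795567, PV = 24.662591
  t = 4.5000: CF_t = 31.000000, DF = 0.773146, PV = 23.967532
  t = 5.0000: CF_t = 31.000000, DF = 0.751357, PV = 23.292062
  t = 5.5000: CF_t = 31.000000, DF = 0.730182, PV = 22.635629
  t = 6.0000: CF_t = 31.000000, DF = 0.709603, PV = 21.997696
  t = 6.5000: CF_t = 31.000000, DF = 0.689605, PV = 21.377742
  t = 7.0000: CF_t = 31.000000, DF = 0.670170, PV = 20.775259
  t = 7.5000: CF_t = 31.000000, DF = 0.651282, PV = 20.189756
  t = 8.0000: CF_t = 31.000000, DF = 0.632928, PV = 19.620754
  t = 8.5000: CF_t = 31.000000, DF = 0.615090, PV = 19.067788
  t = 9.0000: CF_t = 31.000000, DF = 0.597755, PV = 18.530407
  t = 9.5000: CF_t = 31.000000, DF = 0.580909, PV = 18.008170
  t = 10.0000: CF_t = 1031.000000, DF = 0.564537, PV = 582.037773
Price P = sum_t PV_t = 1030.031923
Convexity numerator sum_t t*(t + 1/m) * CF_t / (1+y/m)^(m*t + 2):
  t = 0.5000: term = 14.226091
  t = 1.0000: term = 41.475483
  t = 1.5000: term = 80.613184
  t = 2.0000: term = 130.568811
  t = 2.5000: term = 190.333544
  t = 3.0000: term = 258.957203
  t = 3.5000: term = 335.545452
  t = 4.0000: term = 419.257124
  t = 4.5000: term = 509.301657
  t = 5.0000: term = 604.936641
  t = 5.5000: term = 705.465471
  t = 6.0000: term = 810.235102
  t = 6.5000: term = 918.633902
  t = 7.0000: term = 1030.089597
  t = 7.5000: term = 1144.067302
  t = 8.0000: term = 1260.067647
  t = 8.5000: term = 1377.624978
  t = 9.0000: term = 1496.305641
  t = 9.5000: term = 1615.706340
  t = 10.0000: term = 57717.793438
Convexity = (1/P) * sum = 70661.204607 / 1030.031923 = 68.600985


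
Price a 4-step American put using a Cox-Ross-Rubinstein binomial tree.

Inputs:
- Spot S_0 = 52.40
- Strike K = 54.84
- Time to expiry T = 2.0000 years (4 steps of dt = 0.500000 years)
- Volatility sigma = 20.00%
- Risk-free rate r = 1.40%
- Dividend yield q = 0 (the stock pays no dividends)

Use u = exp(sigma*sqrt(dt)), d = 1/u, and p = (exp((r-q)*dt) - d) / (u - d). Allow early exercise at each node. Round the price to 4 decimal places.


Answer: Price = V(0,0) = 6.7260

Derivation:
dt = T/N = 0.500000
u = exp(sigma*sqrt(dt)) = 1.151910; d = 1/u = 0.868123
p = (exp((r-q)*dt) - d) / (u - d) = 0.489456
Discount per step: exp(-r*dt) = 0.993024
Stock lattice S(k, i) with i counting down-moves:
  k=0: S(0,0) = 52.4000
  k=1: S(1,0) = 60.3601; S(1,1) = 45.4897
  k=2: S(2,0) = 69.5294; S(2,1) = 52.4000; S(2,2) = 39.4906
  k=3: S(3,0) = 80.0916; S(3,1) = 60.3601; S(3,2) = 45.4897; S(3,3) = 34.2828
  k=4: S(4,0) = 92.2583; S(4,1) = 69.5294; S(4,2) = 52.4000; S(4,3) = 39.4906; S(4,4) = 29.7617
Terminal payoffs V(N, i) = max(K - S_T, 0):
  V(4,0) = 0.000000; V(4,1) = 0.000000; V(4,2) = 2.440000; V(4,3) = 15.349352; V(4,4) = 25.078335
Backward induction: V(k, i) = exp(-r*dt) * [p * V(k+1, i) + (1-p) * V(k+1, i+1)]; then take max(V_cont, immediate exercise) for American.
  V(3,0) = exp(-r*dt) * [p*0.000000 + (1-p)*0.000000] = 0.000000; exercise = 0.000000; V(3,0) = max -> 0.000000
  V(3,1) = exp(-r*dt) * [p*0.000000 + (1-p)*2.440000] = 1.237037; exercise = 0.000000; V(3,1) = max -> 1.237037
  V(3,2) = exp(-r*dt) * [p*2.440000 + (1-p)*15.349352] = 8.967792; exercise = 9.350331; V(3,2) = max -> 9.350331
  V(3,3) = exp(-r*dt) * [p*15.349352 + (1-p)*25.078335] = 20.174703; exercise = 20.557243; V(3,3) = max -> 20.557243
  V(2,0) = exp(-r*dt) * [p*0.000000 + (1-p)*1.237037] = 0.627156; exercise = 0.000000; V(2,0) = max -> 0.627156
  V(2,1) = exp(-r*dt) * [p*1.237037 + (1-p)*9.350331] = 5.341704; exercise = 2.440000; V(2,1) = max -> 5.341704
  V(2,2) = exp(-r*dt) * [p*9.350331 + (1-p)*20.557243] = 14.966813; exercise = 15.349352; V(2,2) = max -> 15.349352
  V(1,0) = exp(-r*dt) * [p*0.627156 + (1-p)*5.341704] = 3.012973; exercise = 0.000000; V(1,0) = max -> 3.012973
  V(1,1) = exp(-r*dt) * [p*5.341704 + (1-p)*15.349352] = 10.378143; exercise = 9.350331; V(1,1) = max -> 10.378143
  V(0,0) = exp(-r*dt) * [p*3.012973 + (1-p)*10.378143] = 6.725966; exercise = 2.440000; V(0,0) = max -> 6.725966


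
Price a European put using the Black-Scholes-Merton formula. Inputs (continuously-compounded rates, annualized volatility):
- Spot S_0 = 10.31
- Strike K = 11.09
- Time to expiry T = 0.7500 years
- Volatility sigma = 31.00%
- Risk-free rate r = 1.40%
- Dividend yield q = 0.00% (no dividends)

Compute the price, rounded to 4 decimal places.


d1 = (ln(S/K) + (r - q + 0.5*sigma^2) * T) / (sigma * sqrt(T)) = -0.09830600
d2 = d1 - sigma * sqrt(T) = -0.36677388
exp(-rT) = 0.98955493; exp(-qT) = 1.00000000
P = K * exp(-rT) * N(-d2) - S_0 * exp(-qT) * N(-d1)
N(-d1) = 0.53915534; N(-d2) = 0.64310615
P = 11.0900 * 0.98955493 * 0.64310615 - 10.3100 * 1.00000000 * 0.53915534 = 1.4989

Answer: Price = 1.4989


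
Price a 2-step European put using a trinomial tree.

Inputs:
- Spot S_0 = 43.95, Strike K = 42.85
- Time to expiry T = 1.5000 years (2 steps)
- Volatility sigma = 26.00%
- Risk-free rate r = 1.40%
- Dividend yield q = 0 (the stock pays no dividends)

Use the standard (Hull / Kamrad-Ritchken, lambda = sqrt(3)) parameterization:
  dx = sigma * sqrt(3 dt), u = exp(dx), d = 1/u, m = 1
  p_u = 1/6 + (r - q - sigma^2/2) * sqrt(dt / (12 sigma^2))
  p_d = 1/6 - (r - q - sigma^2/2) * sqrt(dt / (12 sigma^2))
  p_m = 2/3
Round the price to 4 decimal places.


Answer: Price = V(0,0) = 3.9413

Derivation:
dt = T/N = 0.750000; dx = sigma*sqrt(3*dt) = 0.390000
u = exp(dx) = 1.476981; d = 1/u = 0.677057
p_u = 0.147628, p_m = 0.666667, p_d = 0.185705
Discount per step: exp(-r*dt) = 0.989555
Stock lattice S(k, j) with j the centered position index:
  k=0: S(0,+0) = 43.9500
  k=1: S(1,-1) = 29.7566; S(1,+0) = 43.9500; S(1,+1) = 64.9133
  k=2: S(2,-2) = 20.1469; S(2,-1) = 29.7566; S(2,+0) = 43.9500; S(2,+1) = 64.9133; S(2,+2) = 95.8757
Terminal payoffs V(N, j) = max(K - S_T, 0):
  V(2,-2) = 22.703056; V(2,-1) = 13.093350; V(2,+0) = 0.000000; V(2,+1) = 0.000000; V(2,+2) = 0.000000
Backward induction: V(k, j) = exp(-r*dt) * [p_u * V(k+1, j+1) + p_m * V(k+1, j) + p_d * V(k+1, j-1)]
  V(1,-1) = exp(-r*dt) * [p_u*0.000000 + p_m*13.093350 + p_d*22.703056] = 12.809763
  V(1,+0) = exp(-r*dt) * [p_u*0.000000 + p_m*0.000000 + p_d*13.093350] = 2.406105
  V(1,+1) = exp(-r*dt) * [p_u*0.000000 + p_m*0.000000 + p_d*0.000000] = 0.000000
  V(0,+0) = exp(-r*dt) * [p_u*0.000000 + p_m*2.406105 + p_d*12.809763] = 3.941307


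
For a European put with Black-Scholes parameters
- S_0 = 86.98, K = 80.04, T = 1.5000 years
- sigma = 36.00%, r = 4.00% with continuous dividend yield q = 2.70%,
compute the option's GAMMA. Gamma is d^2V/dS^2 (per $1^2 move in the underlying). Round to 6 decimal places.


Answer: Gamma = 0.009014

Derivation:
d1 = 0.4532728546; d2 = 0.0123647009
phi(d1) = 0.3599944467; exp(-qT) = 0.9603091645; exp(-rT) = 0.9417645336
Gamma = exp(-qT) * phi(d1) / (S * sigma * sqrt(T)) = 0.9603091645 * 0.3599944467 / (86.9800 * 0.3600 * 1.2247448714) = 0.009014


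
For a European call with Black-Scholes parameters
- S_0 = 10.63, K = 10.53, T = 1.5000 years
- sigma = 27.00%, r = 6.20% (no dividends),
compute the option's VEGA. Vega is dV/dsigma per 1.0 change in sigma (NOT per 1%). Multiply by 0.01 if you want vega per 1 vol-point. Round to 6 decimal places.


d1 = 0.4751612927; d2 = 0.1444801774
phi(d1) = 0.3563550690; exp(-qT) = 1.0000000000; exp(-rT) = 0.9111935003
Vega = S * exp(-qT) * phi(d1) * sqrt(T) = 10.6300 * 1.0000000000 * 0.3563550690 * 1.2247448714 = 4.639400

Answer: Vega = 4.639400


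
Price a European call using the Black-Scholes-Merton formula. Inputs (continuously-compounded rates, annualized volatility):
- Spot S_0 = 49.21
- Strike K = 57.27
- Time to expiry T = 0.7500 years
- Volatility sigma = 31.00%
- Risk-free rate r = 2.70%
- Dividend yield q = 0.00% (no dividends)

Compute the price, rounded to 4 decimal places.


Answer: Price = 2.8235

Derivation:
d1 = (ln(S/K) + (r - q + 0.5*sigma^2) * T) / (sigma * sqrt(T)) = -0.35532211
d2 = d1 - sigma * sqrt(T) = -0.62378998
exp(-rT) = 0.97995365; exp(-qT) = 1.00000000
C = S_0 * exp(-qT) * N(d1) - K * exp(-rT) * N(d2)
N(d1) = 0.36117415; N(d2) = 0.26638276
C = 49.2100 * 1.00000000 * 0.36117415 - 57.2700 * 0.97995365 * 0.26638276 = 2.8235


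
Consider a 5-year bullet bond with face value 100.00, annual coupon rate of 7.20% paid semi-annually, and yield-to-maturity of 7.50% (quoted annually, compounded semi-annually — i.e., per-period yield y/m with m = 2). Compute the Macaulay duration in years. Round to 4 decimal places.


Coupon per period c = face * coupon_rate / m = 3.600000
Periods per year m = 2; per-period yield y/m = 0.037500
Number of cashflows N = 10
Cashflows (t years, CF_t, discount factor 1/(1+y/m)^(m*t), PV):
  t = 0.5000: CF_t = 3.600000, DF = 0.963855, PV = 3.469880
  t = 1.0000: CF_t = 3.600000, DF = 0.929017, PV = 3.344462
  t = 1.5000: CF_t = 3.600000, DF = 0.895438, PV = 3.223578
  t = 2.0000: CF_t = 3.600000, DF = 0.863073, PV = 3.107063
  t = 2.5000: CF_t = 3.600000, DF = 0.831878, PV = 2.994760
  t = 3.0000: CF_t = 3.600000, DF = 0.801810, PV = 2.886515
  t = 3.5000: CF_t = 3.600000, DF = 0.772829, PV = 2.782183
  t = 4.0000: CF_t = 3.600000, DF = 0.744895, PV = 2.681623
  t = 4.5000: CF_t = 3.600000, DF = 0.717971, PV = 2.584696
  t = 5.0000: CF_t = 103.600000, DF = 0.692020, PV = 71.693322
Price P = sum_t PV_t = 98.768082
Macaulay numerator sum_t t * PV_t:
  t * PV_t at t = 0.5000: 1.734940
  t * PV_t at t = 1.0000: 3.344462
  t * PV_t at t = 1.5000: 4.835367
  t * PV_t at t = 2.0000: 6.214126
  t * PV_t at t = 2.5000: 7.486899
  t * PV_t at t = 3.0000: 8.659546
  t * PV_t at t = 3.5000: 9.737642
  t * PV_t at t = 4.0000: 10.726490
  t * PV_t at t = 4.5000: 11.631134
  t * PV_t at t = 5.0000: 358.466608
Macaulay duration D = (sum_t t * PV_t) / P = 422.837215 / 98.768082 = 4.281112

Answer: Macaulay duration = 4.2811 years


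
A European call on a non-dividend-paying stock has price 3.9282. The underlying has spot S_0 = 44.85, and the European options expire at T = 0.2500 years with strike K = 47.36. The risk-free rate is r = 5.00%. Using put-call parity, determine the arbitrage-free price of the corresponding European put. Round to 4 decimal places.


Answer: Put price = 5.8499

Derivation:
Put-call parity: C - P = S_0 * exp(-qT) - K * exp(-rT).
S_0 * exp(-qT) = 44.8500 * 1.00000000 = 44.85000000
K * exp(-rT) = 47.3600 * 0.98757780 = 46.77168463
P = C - S*exp(-qT) + K*exp(-rT)
P = 3.9282 - 44.85000000 + 46.77168463 = 5.8499


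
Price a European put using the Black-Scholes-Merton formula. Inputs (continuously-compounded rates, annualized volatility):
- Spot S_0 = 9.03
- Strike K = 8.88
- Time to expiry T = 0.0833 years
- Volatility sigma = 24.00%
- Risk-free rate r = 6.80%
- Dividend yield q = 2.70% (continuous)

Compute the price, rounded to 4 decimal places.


Answer: Price = 0.1669

Derivation:
d1 = (ln(S/K) + (r - q + 0.5*sigma^2) * T) / (sigma * sqrt(T)) = 0.32576505
d2 = d1 - sigma * sqrt(T) = 0.25649688
exp(-rT) = 0.99435161; exp(-qT) = 0.99775343
P = K * exp(-rT) * N(-d2) - S_0 * exp(-qT) * N(-d1)
N(-d1) = 0.37230106; N(-d2) = 0.39878360
P = 8.8800 * 0.99435161 * 0.39878360 - 9.0300 * 0.99775343 * 0.37230106 = 0.1669


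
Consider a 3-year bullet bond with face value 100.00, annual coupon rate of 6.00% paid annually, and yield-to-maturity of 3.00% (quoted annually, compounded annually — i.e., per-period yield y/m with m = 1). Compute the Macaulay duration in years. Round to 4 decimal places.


Coupon per period c = face * coupon_rate / m = 6.000000
Periods per year m = 1; per-period yield y/m = 0.030000
Number of cashflows N = 3
Cashflows (t years, CF_t, discount factor 1/(1+y/m)^(m*t), PV):
  t = 1.0000: CF_t = 6.000000, DF = 0.970874, PV = 5.825243
  t = 2.0000: CF_t = 6.000000, DF = 0.942596, PV = 5.655575
  t = 3.0000: CF_t = 106.000000, DF = 0.915142, PV = 97.005016
Price P = sum_t PV_t = 108.485834
Macaulay numerator sum_t t * PV_t:
  t * PV_t at t = 1.0000: 5.825243
  t * PV_t at t = 2.0000: 11.311151
  t * PV_t at t = 3.0000: 291.015048
Macaulay duration D = (sum_t t * PV_t) / P = 308.151441 / 108.485834 = 2.840476

Answer: Macaulay duration = 2.8405 years


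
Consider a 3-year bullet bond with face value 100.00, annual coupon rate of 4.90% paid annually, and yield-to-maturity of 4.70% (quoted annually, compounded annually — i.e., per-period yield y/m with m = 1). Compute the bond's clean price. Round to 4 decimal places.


Coupon per period c = face * coupon_rate / m = 4.900000
Periods per year m = 1; per-period yield y/m = 0.047000
Number of cashflows N = 3
Cashflows (t years, CF_t, discount factor 1/(1+y/m)^(m*t), PV):
  t = 1.0000: CF_t = 4.900000, DF = 0.955110, PV = 4.680038
  t = 2.0000: CF_t = 4.900000, DF = 0.912235, PV = 4.469951
  t = 3.0000: CF_t = 104.900000, DF = 0.871284, PV = 91.397737
Price P = sum_t PV_t = 100.547726

Answer: Price = 100.5477


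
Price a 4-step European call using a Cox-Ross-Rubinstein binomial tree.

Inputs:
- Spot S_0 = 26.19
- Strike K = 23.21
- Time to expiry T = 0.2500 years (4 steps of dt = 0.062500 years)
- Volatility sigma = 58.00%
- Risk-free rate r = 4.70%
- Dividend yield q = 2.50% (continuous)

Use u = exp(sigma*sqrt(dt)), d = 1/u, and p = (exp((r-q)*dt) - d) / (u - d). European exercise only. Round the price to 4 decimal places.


dt = T/N = 0.062500
u = exp(sigma*sqrt(dt)) = 1.156040; d = 1/u = 0.865022
p = (exp((r-q)*dt) - d) / (u - d) = 0.468541
Discount per step: exp(-r*dt) = 0.997067
Stock lattice S(k, i) with i counting down-moves:
  k=0: S(0,0) = 26.1900
  k=1: S(1,0) = 30.2767; S(1,1) = 22.6549
  k=2: S(2,0) = 35.0010; S(2,1) = 26.1900; S(2,2) = 19.5970
  k=3: S(3,0) = 40.4626; S(3,1) = 30.2767; S(3,2) = 22.6549; S(3,3) = 16.9519
  k=4: S(4,0) = 46.7763; S(4,1) = 35.0010; S(4,2) = 26.1900; S(4,3) = 19.5970; S(4,4) = 14.6637
Terminal payoffs V(N, i) = max(S_T - K, 0):
  V(4,0) = 23.566347; V(4,1) = 11.791036; V(4,2) = 2.980000; V(4,3) = 0.000000; V(4,4) = 0.000000
Backward induction: V(k, i) = exp(-r*dt) * [p * V(k+1, i) + (1-p) * V(k+1, i+1)].
  V(3,0) = exp(-r*dt) * [p*23.566347 + (1-p)*11.791036] = 17.257488
  V(3,1) = exp(-r*dt) * [p*11.791036 + (1-p)*2.980000] = 7.087485
  V(3,2) = exp(-r*dt) * [p*2.980000 + (1-p)*0.000000] = 1.392158
  V(3,3) = exp(-r*dt) * [p*0.000000 + (1-p)*0.000000] = 0.000000
  V(2,0) = exp(-r*dt) * [p*17.257488 + (1-p)*7.087485] = 11.817787
  V(2,1) = exp(-r*dt) * [p*7.087485 + (1-p)*1.392158] = 4.048744
  V(2,2) = exp(-r*dt) * [p*1.392158 + (1-p)*0.000000] = 0.650370
  V(1,0) = exp(-r*dt) * [p*11.817787 + (1-p)*4.048744] = 7.666310
  V(1,1) = exp(-r*dt) * [p*4.048744 + (1-p)*0.650370] = 2.236071
  V(0,0) = exp(-r*dt) * [p*7.666310 + (1-p)*2.236071] = 4.766341

Answer: Price = V(0,0) = 4.7663


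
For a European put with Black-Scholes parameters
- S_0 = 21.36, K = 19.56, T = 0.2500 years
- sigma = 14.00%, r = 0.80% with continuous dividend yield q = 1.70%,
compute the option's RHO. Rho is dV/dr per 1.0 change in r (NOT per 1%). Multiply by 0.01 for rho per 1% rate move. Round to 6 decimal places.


Answer: Rho = -0.570643

Derivation:
d1 = 1.2604764212; d2 = 1.1904764212
phi(d1) = 0.1802629001; exp(-qT) = 0.9957590185; exp(-rT) = 0.9980019987
N(-d2) = 0.1169295960
Rho = -K*T*exp(-rT)*N(-d2) = -19.5600 * 0.2500 * 0.9980019987 * 0.1169295960 = -0.570643


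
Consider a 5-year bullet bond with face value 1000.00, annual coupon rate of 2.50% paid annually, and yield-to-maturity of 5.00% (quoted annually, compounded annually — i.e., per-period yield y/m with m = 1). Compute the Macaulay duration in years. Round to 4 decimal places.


Answer: Macaulay duration = 4.7454 years

Derivation:
Coupon per period c = face * coupon_rate / m = 25.000000
Periods per year m = 1; per-period yield y/m = 0.050000
Number of cashflows N = 5
Cashflows (t years, CF_t, discount factor 1/(1+y/m)^(m*t), PV):
  t = 1.0000: CF_t = 25.000000, DF = 0.952381, PV = 23.809524
  t = 2.0000: CF_t = 25.000000, DF = 0.907029, PV = 22.675737
  t = 3.0000: CF_t = 25.000000, DF = 0.863838, PV = 21.595940
  t = 4.0000: CF_t = 25.000000, DF = 0.822702, PV = 20.567562
  t = 5.0000: CF_t = 1025.000000, DF = 0.783526, PV = 803.114321
Price P = sum_t PV_t = 891.763083
Macaulay numerator sum_t t * PV_t:
  t * PV_t at t = 1.0000: 23.809524
  t * PV_t at t = 2.0000: 45.351474
  t * PV_t at t = 3.0000: 64.787820
  t * PV_t at t = 4.0000: 82.270247
  t * PV_t at t = 5.0000: 4015.571603
Macaulay duration D = (sum_t t * PV_t) / P = 4231.790668 / 891.763083 = 4.745420


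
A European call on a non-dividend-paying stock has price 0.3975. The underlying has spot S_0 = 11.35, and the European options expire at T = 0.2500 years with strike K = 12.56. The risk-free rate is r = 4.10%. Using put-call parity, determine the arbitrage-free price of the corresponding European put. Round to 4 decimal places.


Put-call parity: C - P = S_0 * exp(-qT) - K * exp(-rT).
S_0 * exp(-qT) = 11.3500 * 1.00000000 = 11.35000000
K * exp(-rT) = 12.5600 * 0.98980235 = 12.43191754
P = C - S*exp(-qT) + K*exp(-rT)
P = 0.3975 - 11.35000000 + 12.43191754 = 1.4794

Answer: Put price = 1.4794
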